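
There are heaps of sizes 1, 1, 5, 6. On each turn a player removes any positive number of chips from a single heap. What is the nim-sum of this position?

3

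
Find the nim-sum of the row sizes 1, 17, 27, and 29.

Nim-sum: 1 XOR 17 XOR 27 XOR 29 = 22.

22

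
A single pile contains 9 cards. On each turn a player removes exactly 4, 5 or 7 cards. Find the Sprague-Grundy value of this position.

2

Compute g(0), g(1), … for moves {4, 5, 7}:
k:     0  1  2  3  4  5  6  7  8  9
g(k):  0  0  0  0  1  1  1  1  2  2
So g(9) = 2.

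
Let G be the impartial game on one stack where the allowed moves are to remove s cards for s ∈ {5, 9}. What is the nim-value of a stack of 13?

Build the Grundy sequence with g(k) = mex{g(k−s) : s ∈ {5, 9}, s ≤ k}:
g(0) = mex{} = 0
g(1) = mex{} = 0
g(2) = mex{} = 0
g(3) = mex{} = 0
g(4) = mex{} = 0
g(5) = mex{0} = 1
g(6) = mex{0} = 1
g(7) = mex{0} = 1
g(8) = mex{0} = 1
g(9) = mex{0} = 1
g(10) = mex{0,1} = 2
g(11) = mex{0,1} = 2
g(12) = mex{0,1} = 2
g(13) = mex{0,1} = 2
So g(13) = 2.

2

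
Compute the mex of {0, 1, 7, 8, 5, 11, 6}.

2

The values 0, 1 are all present; 2 is the first non-negative integer missing from the set.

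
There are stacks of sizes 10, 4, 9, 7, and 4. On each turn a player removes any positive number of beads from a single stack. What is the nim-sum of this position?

4

Compute the nim-sum pairwise:
10 ^ 4 = 14
14 ^ 9 = 7
7 ^ 7 = 0
0 ^ 4 = 4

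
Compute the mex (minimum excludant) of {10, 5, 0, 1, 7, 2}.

3

The values 0, 1, 2 are all present; 3 is the first non-negative integer missing from the set.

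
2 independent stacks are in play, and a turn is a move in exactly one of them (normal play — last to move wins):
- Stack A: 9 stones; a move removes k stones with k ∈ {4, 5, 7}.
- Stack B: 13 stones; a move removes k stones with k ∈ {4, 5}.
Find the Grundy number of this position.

3

For stack A, compute g(0), g(1), … with moves {4, 5, 7}:
k:     0  1  2  3  4  5  6  7  8  9
g(k):  0  0  0  0  1  1  1  1  2  2
So g(9) = 2.
Grundy values for stack B (subtraction set {4, 5}):
k:     0  1  2  3  4  5  6  7  8  9 10 11 12 13
g(k):  0  0  0  0  1  1  1  1  2  0  0  0  0  1
So g(13) = 1.
By the Sprague-Grundy theorem, the Grundy value of a sum of independent games is the XOR of the component values.
Combined value = 2 XOR 1 = 3.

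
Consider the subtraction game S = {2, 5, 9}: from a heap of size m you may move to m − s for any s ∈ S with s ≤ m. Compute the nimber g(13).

1

Grundy values for subtraction set {2, 5, 9}:
g(0) = mex{} = 0
g(1) = mex{} = 0
g(2) = mex{0} = 1
g(3) = mex{0} = 1
g(4) = mex{1} = 0
g(5) = mex{0,1} = 2
g(6) = mex{0} = 1
g(7) = mex{1,2} = 0
g(8) = mex{1} = 0
g(9) = mex{0} = 1
g(10) = mex{0,2} = 1
g(11) = mex{1} = 0
g(12) = mex{0,1} = 2
g(13) = mex{0} = 1
So g(13) = 1.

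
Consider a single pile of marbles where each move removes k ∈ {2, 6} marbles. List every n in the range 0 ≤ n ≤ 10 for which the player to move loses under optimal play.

0, 1, 4, 5, 8, 9

Grundy values for subtraction set {2, 6}:
k:     0  1  2  3  4  5  6  7  8  9 10
g(k):  0  0  1  1  0  0  1  1  0  0  1
The P-positions (g = 0) in 0..10 are 0, 1, 4, 5, 8, 9.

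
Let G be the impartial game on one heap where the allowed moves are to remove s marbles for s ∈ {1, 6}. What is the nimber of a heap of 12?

Compute g(0), g(1), … for moves {1, 6}:
g(0) = mex{} = 0
g(1) = mex{0} = 1
g(2) = mex{1} = 0
g(3) = mex{0} = 1
g(4) = mex{1} = 0
g(5) = mex{0} = 1
g(6) = mex{0,1} = 2
g(7) = mex{1,2} = 0
g(8) = mex{0} = 1
g(9) = mex{1} = 0
g(10) = mex{0} = 1
g(11) = mex{1} = 0
g(12) = mex{0,2} = 1
So g(12) = 1.

1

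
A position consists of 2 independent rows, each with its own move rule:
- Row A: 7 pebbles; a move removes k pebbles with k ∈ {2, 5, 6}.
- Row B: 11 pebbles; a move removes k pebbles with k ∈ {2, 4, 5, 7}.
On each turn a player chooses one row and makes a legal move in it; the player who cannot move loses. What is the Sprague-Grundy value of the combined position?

2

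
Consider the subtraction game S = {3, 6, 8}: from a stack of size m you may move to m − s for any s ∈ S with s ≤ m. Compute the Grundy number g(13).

0

Grundy values for subtraction set {3, 6, 8}:
g(0) = mex{} = 0
g(1) = mex{} = 0
g(2) = mex{} = 0
g(3) = mex{0} = 1
g(4) = mex{0} = 1
g(5) = mex{0} = 1
g(6) = mex{0,1} = 2
g(7) = mex{0,1} = 2
g(8) = mex{0,1} = 2
g(9) = mex{0,1,2} = 3
g(10) = mex{0,1,2} = 3
g(11) = mex{1,2} = 0
g(12) = mex{1,2,3} = 0
g(13) = mex{1,2,3} = 0
So g(13) = 0.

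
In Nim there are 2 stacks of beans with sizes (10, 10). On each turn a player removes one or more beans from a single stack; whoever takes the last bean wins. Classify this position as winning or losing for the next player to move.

Losing position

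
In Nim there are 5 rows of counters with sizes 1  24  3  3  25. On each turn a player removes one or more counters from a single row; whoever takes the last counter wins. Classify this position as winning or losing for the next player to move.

Losing position

Compute the nim-sum pairwise:
1 XOR 24 = 25
25 XOR 3 = 26
26 XOR 3 = 25
25 XOR 25 = 0
The nim-sum is 0, so this is a P-position: the player to move is in a losing position under optimal play.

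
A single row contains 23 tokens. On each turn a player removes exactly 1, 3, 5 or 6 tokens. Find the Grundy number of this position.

1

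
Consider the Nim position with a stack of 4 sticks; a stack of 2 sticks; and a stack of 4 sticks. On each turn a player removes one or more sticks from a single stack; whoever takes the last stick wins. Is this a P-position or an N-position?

N-position

Compute the nim-sum pairwise:
4 ⊕ 2 = 6
6 ⊕ 4 = 2
The nim-sum is 2 ≠ 0, so this is an N-position: the player to move can win.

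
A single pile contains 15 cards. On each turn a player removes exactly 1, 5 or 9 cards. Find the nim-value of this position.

Grundy values for subtraction set {1, 5, 9}:
k:     0  1  2  3  4  5  6  7  8  9 10 11 12 13 14 15
g(k):  0  1  0  1  0  1  0  1  0  1  0  1  0  1  0  1
So g(15) = 1.

1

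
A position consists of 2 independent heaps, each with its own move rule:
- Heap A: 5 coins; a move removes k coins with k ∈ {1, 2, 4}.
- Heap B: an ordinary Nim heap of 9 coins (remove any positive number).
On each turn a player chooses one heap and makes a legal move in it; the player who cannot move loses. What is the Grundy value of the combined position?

11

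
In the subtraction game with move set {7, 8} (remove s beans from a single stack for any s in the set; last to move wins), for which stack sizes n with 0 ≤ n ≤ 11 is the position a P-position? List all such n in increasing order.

0, 1, 2, 3, 4, 5, 6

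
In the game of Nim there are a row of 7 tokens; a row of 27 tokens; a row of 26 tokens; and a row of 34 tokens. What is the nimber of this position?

36

Nim-sum: 7 ^ 27 ^ 26 ^ 34 = 36.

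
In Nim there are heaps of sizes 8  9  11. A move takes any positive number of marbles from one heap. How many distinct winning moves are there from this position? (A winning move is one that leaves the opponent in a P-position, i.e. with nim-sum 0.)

3

In binary:
  1000  (8)
  1001  (9)
  1011  (11)
  ----
  1010  (10)
The overall nim-sum is X = 10. A heap of size p has a winning move iff p XOR X < p (reduce it to p XOR X).
  8: 8 XOR 10 = 2 < 8 — winning move (to 2).
  9: 9 XOR 10 = 3 < 9 — winning move (to 3).
  11: 11 XOR 10 = 1 < 11 — winning move (to 1).
That gives 3 winning moves.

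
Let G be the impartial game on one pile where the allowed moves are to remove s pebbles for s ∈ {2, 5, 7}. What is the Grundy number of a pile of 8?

2

Build the Grundy sequence with g(k) = mex{g(k−s) : s ∈ {2, 5, 7}, s ≤ k}:
g(0) = mex{} = 0
g(1) = mex{} = 0
g(2) = mex{0} = 1
g(3) = mex{0} = 1
g(4) = mex{1} = 0
g(5) = mex{0,1} = 2
g(6) = mex{0} = 1
g(7) = mex{0,1,2} = 3
g(8) = mex{0,1} = 2
So g(8) = 2.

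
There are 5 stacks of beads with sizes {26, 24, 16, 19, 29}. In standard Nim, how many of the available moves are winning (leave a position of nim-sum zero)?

Compute the nim-sum pairwise:
26 ^ 24 = 2
2 ^ 16 = 18
18 ^ 19 = 1
1 ^ 29 = 28
The overall nim-sum is X = 28. A stack of size p has a winning move iff p XOR X < p (reduce it to p XOR X).
  26: 26 XOR 28 = 6 < 26 — winning move (to 6).
  24: 24 XOR 28 = 4 < 24 — winning move (to 4).
  16: 16 XOR 28 = 12 < 16 — winning move (to 12).
  19: 19 XOR 28 = 15 < 19 — winning move (to 15).
  29: 29 XOR 28 = 1 < 29 — winning move (to 1).
That gives 5 winning moves.

5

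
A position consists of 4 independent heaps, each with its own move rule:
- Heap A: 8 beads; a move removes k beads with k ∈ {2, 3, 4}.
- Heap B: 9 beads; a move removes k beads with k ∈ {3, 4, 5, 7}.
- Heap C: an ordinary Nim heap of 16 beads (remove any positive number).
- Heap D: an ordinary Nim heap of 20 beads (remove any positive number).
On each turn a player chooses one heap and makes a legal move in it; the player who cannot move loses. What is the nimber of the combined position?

Grundy values for heap A (subtraction set {2, 3, 4}):
g(0) = mex{} = 0
g(1) = mex{} = 0
g(2) = mex{0} = 1
g(3) = mex{0} = 1
g(4) = mex{0,1} = 2
g(5) = mex{0,1} = 2
g(6) = mex{1,2} = 0
g(7) = mex{1,2} = 0
g(8) = mex{0,2} = 1
So g(8) = 1.
Grundy values for heap B (subtraction set {3, 4, 5, 7}):
g(0) = mex{} = 0
g(1) = mex{} = 0
g(2) = mex{} = 0
g(3) = mex{0} = 1
g(4) = mex{0} = 1
g(5) = mex{0} = 1
g(6) = mex{0,1} = 2
g(7) = mex{0,1} = 2
g(8) = mex{0,1} = 2
g(9) = mex{0,1,2} = 3
So g(9) = 3.
Heap C is a plain Nim heap of size 16, so its Grundy value is 16.
Heap D is a plain Nim heap of size 20, so its Grundy value is 20.
By the Sprague-Grundy theorem, the Grundy value of a sum of independent games is the XOR of the component values.
Combined value = 1 XOR 3 XOR 16 XOR 20 = 6.

6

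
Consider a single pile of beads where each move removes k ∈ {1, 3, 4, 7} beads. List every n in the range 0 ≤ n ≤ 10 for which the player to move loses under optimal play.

0, 2, 8, 10

Grundy values for subtraction set {1, 3, 4, 7}:
g(0) = mex{} = 0
g(1) = mex{0} = 1
g(2) = mex{1} = 0
g(3) = mex{0} = 1
g(4) = mex{0,1} = 2
g(5) = mex{0,1,2} = 3
g(6) = mex{0,1,3} = 2
g(7) = mex{0,1,2} = 3
g(8) = mex{1,2,3} = 0
g(9) = mex{0,2,3} = 1
g(10) = mex{1,2,3} = 0
The P-positions (g = 0) in 0..10 are 0, 2, 8, 10.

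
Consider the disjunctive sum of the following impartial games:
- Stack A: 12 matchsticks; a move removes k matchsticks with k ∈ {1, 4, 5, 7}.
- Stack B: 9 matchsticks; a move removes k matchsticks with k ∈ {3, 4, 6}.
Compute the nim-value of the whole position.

2

For stack A, compute g(0), g(1), … with moves {1, 4, 5, 7}:
g(0) = mex{} = 0
g(1) = mex{0} = 1
g(2) = mex{1} = 0
g(3) = mex{0} = 1
g(4) = mex{0,1} = 2
g(5) = mex{0,1,2} = 3
g(6) = mex{0,1,3} = 2
g(7) = mex{0,1,2} = 3
g(8) = mex{1,2,3} = 0
g(9) = mex{0,2,3} = 1
g(10) = mex{1,2,3} = 0
g(11) = mex{0,2,3} = 1
g(12) = mex{0,1,3} = 2
So g(12) = 2.
Grundy values for stack B (subtraction set {3, 4, 6}):
k:     0  1  2  3  4  5  6  7  8  9
g(k):  0  0  0  1  1  1  2  2  2  0
So g(9) = 0.
The value of a disjunctive sum is the nim-sum of the parts.
Combined value = 2 ⊕ 0 = 2.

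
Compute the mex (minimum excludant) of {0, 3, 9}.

1

0 is in the set but 1 is not, so the mex is 1.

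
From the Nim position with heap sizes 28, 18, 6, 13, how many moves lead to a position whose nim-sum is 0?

Compute the nim-sum pairwise:
28 ^ 18 = 14
14 ^ 6 = 8
8 ^ 13 = 5
The overall nim-sum is X = 5. A heap of size p has a winning move iff p XOR X < p (reduce it to p XOR X).
  28: 28 XOR 5 = 25 < 28 — winning move (to 25).
  18: 18 XOR 5 = 23 ≥ 18 — no move.
  6: 6 XOR 5 = 3 < 6 — winning move (to 3).
  13: 13 XOR 5 = 8 < 13 — winning move (to 8).
That gives 3 winning moves.

3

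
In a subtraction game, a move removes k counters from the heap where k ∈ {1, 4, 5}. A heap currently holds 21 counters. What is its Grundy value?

3

Compute g(0), g(1), … for moves {1, 4, 5}:
k:     0  1  2  3  4  5  6  7  8  9 10 11 12 13 14 15 16 17 18 19 20 21
g(k):  0  1  0  1  2  3  2  3  0  1  0  1  2  3  2  3  0  1  0  1  2  3
So g(21) = 3.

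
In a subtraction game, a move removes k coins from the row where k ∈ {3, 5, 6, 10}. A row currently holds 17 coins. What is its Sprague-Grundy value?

0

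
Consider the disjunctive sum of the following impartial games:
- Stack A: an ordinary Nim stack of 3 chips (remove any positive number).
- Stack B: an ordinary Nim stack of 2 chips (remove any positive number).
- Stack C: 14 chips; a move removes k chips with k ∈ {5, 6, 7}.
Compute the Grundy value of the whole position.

1

Stack A is a plain Nim stack of size 3, so its Grundy value is 3.
Stack B is a plain Nim stack of size 2, so its Grundy value is 2.
For stack C, compute g(0), g(1), … with moves {5, 6, 7}:
k:     0  1  2  3  4  5  6  7  8  9 10 11 12 13 14
g(k):  0  0  0  0  0  1  1  1  1  1  2  2  0  0  0
So g(14) = 0.
By the Sprague-Grundy theorem, the Grundy value of a sum of independent games is the XOR of the component values.
Combined value = 3 ⊕ 2 ⊕ 0 = 1.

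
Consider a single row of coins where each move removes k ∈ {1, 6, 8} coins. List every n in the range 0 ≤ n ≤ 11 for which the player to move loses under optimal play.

0, 2, 4, 7, 9, 11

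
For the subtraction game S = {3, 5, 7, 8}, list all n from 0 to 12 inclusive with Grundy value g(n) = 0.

0, 1, 2, 11, 12

Build the Grundy sequence with g(k) = mex{g(k−s) : s ∈ {3, 5, 7, 8}, s ≤ k}:
g(0) = mex{} = 0
g(1) = mex{} = 0
g(2) = mex{} = 0
g(3) = mex{0} = 1
g(4) = mex{0} = 1
g(5) = mex{0} = 1
g(6) = mex{0,1} = 2
g(7) = mex{0,1} = 2
g(8) = mex{0,1} = 2
g(9) = mex{0,1,2} = 3
g(10) = mex{0,1,2} = 3
g(11) = mex{1,2} = 0
g(12) = mex{1,2,3} = 0
The P-positions (g = 0) in 0..12 are 0, 1, 2, 11, 12.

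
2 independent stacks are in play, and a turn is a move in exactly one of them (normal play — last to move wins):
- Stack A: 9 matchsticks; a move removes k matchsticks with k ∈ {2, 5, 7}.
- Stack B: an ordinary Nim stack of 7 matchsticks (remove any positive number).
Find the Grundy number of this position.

5

For stack A, compute g(0), g(1), … with moves {2, 5, 7}:
g(0) = mex{} = 0
g(1) = mex{} = 0
g(2) = mex{0} = 1
g(3) = mex{0} = 1
g(4) = mex{1} = 0
g(5) = mex{0,1} = 2
g(6) = mex{0} = 1
g(7) = mex{0,1,2} = 3
g(8) = mex{0,1} = 2
g(9) = mex{0,1,3} = 2
So g(9) = 2.
Stack B is a plain Nim stack of size 7, so its Grundy value is 7.
By the Sprague-Grundy theorem, the Grundy value of a sum of independent games is the XOR of the component values.
Combined value = 2 ⊕ 7 = 5.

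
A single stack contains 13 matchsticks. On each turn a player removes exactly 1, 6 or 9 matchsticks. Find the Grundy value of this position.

1

Grundy values for subtraction set {1, 6, 9}:
g(0) = mex{} = 0
g(1) = mex{0} = 1
g(2) = mex{1} = 0
g(3) = mex{0} = 1
g(4) = mex{1} = 0
g(5) = mex{0} = 1
g(6) = mex{0,1} = 2
g(7) = mex{1,2} = 0
g(8) = mex{0} = 1
g(9) = mex{0,1} = 2
g(10) = mex{0,1,2} = 3
g(11) = mex{0,1,3} = 2
g(12) = mex{1,2} = 0
g(13) = mex{0} = 1
So g(13) = 1.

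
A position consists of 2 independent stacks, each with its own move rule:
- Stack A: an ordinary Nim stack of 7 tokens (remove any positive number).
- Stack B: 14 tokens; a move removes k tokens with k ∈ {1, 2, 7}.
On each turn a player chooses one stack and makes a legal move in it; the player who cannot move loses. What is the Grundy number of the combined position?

Stack A is a plain Nim stack of size 7, so its Grundy value is 7.
For stack B, compute g(0), g(1), … with moves {1, 2, 7}:
k:     0  1  2  3  4  5  6  7  8  9 10 11 12 13 14
g(k):  0  1  2  0  1  2  0  1  2  0  1  2  0  1  2
So g(14) = 2.
The value of a disjunctive sum is the nim-sum of the parts.
Combined value = 7 ⊕ 2 = 5.

5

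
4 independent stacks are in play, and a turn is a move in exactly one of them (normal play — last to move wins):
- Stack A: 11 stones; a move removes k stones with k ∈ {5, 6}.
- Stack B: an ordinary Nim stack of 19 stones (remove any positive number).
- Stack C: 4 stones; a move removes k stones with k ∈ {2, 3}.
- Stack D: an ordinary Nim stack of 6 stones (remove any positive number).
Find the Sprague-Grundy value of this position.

For stack A, compute g(0), g(1), … with moves {5, 6}:
g(0) = mex{} = 0
g(1) = mex{} = 0
g(2) = mex{} = 0
g(3) = mex{} = 0
g(4) = mex{} = 0
g(5) = mex{0} = 1
g(6) = mex{0} = 1
g(7) = mex{0} = 1
g(8) = mex{0} = 1
g(9) = mex{0} = 1
g(10) = mex{0,1} = 2
g(11) = mex{1} = 0
So g(11) = 0.
Stack B is a plain Nim stack of size 19, so its Grundy value is 19.
Build the Grundy sequence for stack C with g(k) = mex{g(k−s) : s ∈ {2, 3}, s ≤ k}:
k:     0  1  2  3  4
g(k):  0  0  1  1  2
So g(4) = 2.
Stack D is a plain Nim stack of size 6, so its Grundy value is 6.
By the Sprague-Grundy theorem, the Grundy value of a sum of independent games is the XOR of the component values.
Combined value = 0 ⊕ 19 ⊕ 2 ⊕ 6 = 23.

23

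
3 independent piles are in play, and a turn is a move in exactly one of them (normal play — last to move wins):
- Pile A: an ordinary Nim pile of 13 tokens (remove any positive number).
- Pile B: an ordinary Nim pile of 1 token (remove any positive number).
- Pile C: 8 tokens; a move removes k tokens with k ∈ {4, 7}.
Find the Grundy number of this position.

Pile A is a plain Nim pile of size 13, so its Grundy value is 13.
Pile B is a plain Nim pile of size 1, so its Grundy value is 1.
Build the Grundy sequence for pile C with g(k) = mex{g(k−s) : s ∈ {4, 7}, s ≤ k}:
g(0) = mex{} = 0
g(1) = mex{} = 0
g(2) = mex{} = 0
g(3) = mex{} = 0
g(4) = mex{0} = 1
g(5) = mex{0} = 1
g(6) = mex{0} = 1
g(7) = mex{0} = 1
g(8) = mex{0,1} = 2
So g(8) = 2.
By the Sprague-Grundy theorem, the Grundy value of a sum of independent games is the XOR of the component values.
Combined value = 13 ⊕ 1 ⊕ 2 = 14.

14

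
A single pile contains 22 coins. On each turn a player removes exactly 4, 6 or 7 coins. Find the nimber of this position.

Build the Grundy sequence with g(k) = mex{g(k−s) : s ∈ {4, 6, 7}, s ≤ k}:
k:     0  1  2  3  4  5  6  7  8  9 10 11 12 13 14 15 16 17 18 19 20 21 22
g(k):  0  0  0  0  1  1  1  1  2  2  2  0  0  0  0  1  1  1  1  2  2  2  0
So g(22) = 0.

0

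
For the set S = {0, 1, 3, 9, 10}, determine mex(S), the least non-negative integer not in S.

The values 0, 1 are all present; 2 is the first non-negative integer missing from the set.

2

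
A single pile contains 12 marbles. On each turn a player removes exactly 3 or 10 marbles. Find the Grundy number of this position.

2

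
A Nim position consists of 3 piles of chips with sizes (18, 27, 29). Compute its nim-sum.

Bitwise XOR of the heap sizes:
  10010  (18)
  11011  (27)
  11101  (29)
  -----
  10100  (20)

20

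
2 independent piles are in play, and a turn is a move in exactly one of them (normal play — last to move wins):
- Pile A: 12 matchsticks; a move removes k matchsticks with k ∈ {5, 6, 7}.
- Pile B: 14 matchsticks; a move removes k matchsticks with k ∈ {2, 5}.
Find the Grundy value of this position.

0

Grundy values for pile A (subtraction set {5, 6, 7}):
g(0) = mex{} = 0
g(1) = mex{} = 0
g(2) = mex{} = 0
g(3) = mex{} = 0
g(4) = mex{} = 0
g(5) = mex{0} = 1
g(6) = mex{0} = 1
g(7) = mex{0} = 1
g(8) = mex{0} = 1
g(9) = mex{0} = 1
g(10) = mex{0,1} = 2
g(11) = mex{0,1} = 2
g(12) = mex{1} = 0
So g(12) = 0.
Grundy values for pile B (subtraction set {2, 5}):
g(0) = mex{} = 0
g(1) = mex{} = 0
g(2) = mex{0} = 1
g(3) = mex{0} = 1
g(4) = mex{1} = 0
g(5) = mex{0,1} = 2
g(6) = mex{0} = 1
g(7) = mex{1,2} = 0
g(8) = mex{1} = 0
g(9) = mex{0} = 1
g(10) = mex{0,2} = 1
g(11) = mex{1} = 0
g(12) = mex{0,1} = 2
g(13) = mex{0} = 1
g(14) = mex{1,2} = 0
So g(14) = 0.
The value of a disjunctive sum is the nim-sum of the parts.
Combined value = 0 XOR 0 = 0.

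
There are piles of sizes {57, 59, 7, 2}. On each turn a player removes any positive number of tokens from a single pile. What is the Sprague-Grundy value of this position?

7

Nim-sum: 57 ^ 59 ^ 7 ^ 2 = 7.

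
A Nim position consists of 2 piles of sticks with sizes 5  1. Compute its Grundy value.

4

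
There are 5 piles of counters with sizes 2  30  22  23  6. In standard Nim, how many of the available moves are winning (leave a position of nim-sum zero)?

3

Nim-sum: 2 ⊕ 30 ⊕ 22 ⊕ 23 ⊕ 6 = 27.
The overall nim-sum is X = 27. A pile of size p has a winning move iff p XOR X < p (reduce it to p XOR X).
  2: 2 XOR 27 = 25 ≥ 2 — no move.
  30: 30 XOR 27 = 5 < 30 — winning move (to 5).
  22: 22 XOR 27 = 13 < 22 — winning move (to 13).
  23: 23 XOR 27 = 12 < 23 — winning move (to 12).
  6: 6 XOR 27 = 29 ≥ 6 — no move.
That gives 3 winning moves.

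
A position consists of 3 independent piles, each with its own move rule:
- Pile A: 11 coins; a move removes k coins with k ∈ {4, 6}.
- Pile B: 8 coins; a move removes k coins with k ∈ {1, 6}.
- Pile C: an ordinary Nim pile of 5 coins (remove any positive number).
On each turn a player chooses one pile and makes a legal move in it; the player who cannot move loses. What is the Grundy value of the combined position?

Grundy values for pile A (subtraction set {4, 6}):
g(0) = mex{} = 0
g(1) = mex{} = 0
g(2) = mex{} = 0
g(3) = mex{} = 0
g(4) = mex{0} = 1
g(5) = mex{0} = 1
g(6) = mex{0} = 1
g(7) = mex{0} = 1
g(8) = mex{0,1} = 2
g(9) = mex{0,1} = 2
g(10) = mex{1} = 0
g(11) = mex{1} = 0
So g(11) = 0.
Grundy values for pile B (subtraction set {1, 6}):
g(0) = mex{} = 0
g(1) = mex{0} = 1
g(2) = mex{1} = 0
g(3) = mex{0} = 1
g(4) = mex{1} = 0
g(5) = mex{0} = 1
g(6) = mex{0,1} = 2
g(7) = mex{1,2} = 0
g(8) = mex{0} = 1
So g(8) = 1.
Pile C is a plain Nim pile of size 5, so its Grundy value is 5.
The value of a disjunctive sum is the nim-sum of the parts.
Combined value = 0 ⊕ 1 ⊕ 5 = 4.

4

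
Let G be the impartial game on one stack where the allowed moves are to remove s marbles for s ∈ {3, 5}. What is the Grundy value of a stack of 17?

0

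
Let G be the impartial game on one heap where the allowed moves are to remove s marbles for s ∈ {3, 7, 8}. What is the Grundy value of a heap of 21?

0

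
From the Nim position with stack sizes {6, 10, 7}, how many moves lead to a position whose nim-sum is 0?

In binary:
  0110  (6)
  1010  (10)
  0111  (7)
  ----
  1011  (11)
The overall nim-sum is X = 11. A stack of size p has a winning move iff p XOR X < p (reduce it to p XOR X).
  6: 6 XOR 11 = 13 ≥ 6 — no move.
  10: 10 XOR 11 = 1 < 10 — winning move (to 1).
  7: 7 XOR 11 = 12 ≥ 7 — no move.
That gives 1 winning move.

1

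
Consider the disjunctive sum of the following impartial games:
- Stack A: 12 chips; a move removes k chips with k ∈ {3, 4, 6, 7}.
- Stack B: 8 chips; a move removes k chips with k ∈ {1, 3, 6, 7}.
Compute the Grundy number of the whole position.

2

For stack A, compute g(0), g(1), … with moves {3, 4, 6, 7}:
k:     0  1  2  3  4  5  6  7  8  9 10 11 12
g(k):  0  0  0  1  1  1  2  2  2  3  0  0  0
So g(12) = 0.
Grundy values for stack B (subtraction set {1, 3, 6, 7}):
k:     0  1  2  3  4  5  6  7  8
g(k):  0  1  0  1  0  1  2  3  2
So g(8) = 2.
The value of a disjunctive sum is the nim-sum of the parts.
Combined value = 0 XOR 2 = 2.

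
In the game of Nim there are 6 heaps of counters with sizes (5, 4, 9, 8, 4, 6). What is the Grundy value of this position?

Nim-sum: 5 ⊕ 4 ⊕ 9 ⊕ 8 ⊕ 4 ⊕ 6 = 2.

2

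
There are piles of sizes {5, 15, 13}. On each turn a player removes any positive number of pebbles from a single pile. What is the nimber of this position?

7

Nim-sum: 5 ^ 15 ^ 13 = 7.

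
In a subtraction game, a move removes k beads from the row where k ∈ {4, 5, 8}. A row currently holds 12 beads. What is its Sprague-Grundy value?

0

Grundy values for subtraction set {4, 5, 8}:
g(0) = mex{} = 0
g(1) = mex{} = 0
g(2) = mex{} = 0
g(3) = mex{} = 0
g(4) = mex{0} = 1
g(5) = mex{0} = 1
g(6) = mex{0} = 1
g(7) = mex{0} = 1
g(8) = mex{0,1} = 2
g(9) = mex{0,1} = 2
g(10) = mex{0,1} = 2
g(11) = mex{0,1} = 2
g(12) = mex{1,2} = 0
So g(12) = 0.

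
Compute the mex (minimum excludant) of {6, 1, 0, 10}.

The values 0, 1 are all present; 2 is the first non-negative integer missing from the set.

2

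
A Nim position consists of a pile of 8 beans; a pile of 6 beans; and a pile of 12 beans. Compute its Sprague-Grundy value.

2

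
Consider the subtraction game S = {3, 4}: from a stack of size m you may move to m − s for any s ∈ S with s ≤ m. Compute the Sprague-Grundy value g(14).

Grundy values for subtraction set {3, 4}:
k:     0  1  2  3  4  5  6  7  8  9 10 11 12 13 14
g(k):  0  0  0  1  1  1  2  0  0  0  1  1  1  2  0
So g(14) = 0.

0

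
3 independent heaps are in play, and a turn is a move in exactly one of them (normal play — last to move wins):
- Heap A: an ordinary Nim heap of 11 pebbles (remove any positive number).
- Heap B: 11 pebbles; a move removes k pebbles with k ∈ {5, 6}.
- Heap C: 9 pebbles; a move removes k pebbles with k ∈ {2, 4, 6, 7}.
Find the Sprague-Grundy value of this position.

Heap A is a plain Nim heap of size 11, so its Grundy value is 11.
For heap B, compute g(0), g(1), … with moves {5, 6}:
g(0) = mex{} = 0
g(1) = mex{} = 0
g(2) = mex{} = 0
g(3) = mex{} = 0
g(4) = mex{} = 0
g(5) = mex{0} = 1
g(6) = mex{0} = 1
g(7) = mex{0} = 1
g(8) = mex{0} = 1
g(9) = mex{0} = 1
g(10) = mex{0,1} = 2
g(11) = mex{1} = 0
So g(11) = 0.
For heap C, compute g(0), g(1), … with moves {2, 4, 6, 7}:
g(0) = mex{} = 0
g(1) = mex{} = 0
g(2) = mex{0} = 1
g(3) = mex{0} = 1
g(4) = mex{0,1} = 2
g(5) = mex{0,1} = 2
g(6) = mex{0,1,2} = 3
g(7) = mex{0,1,2} = 3
g(8) = mex{0,1,2,3} = 4
g(9) = mex{1,2,3} = 0
So g(9) = 0.
The value of a disjunctive sum is the nim-sum of the parts.
Combined value = 11 ⊕ 0 ⊕ 0 = 11.

11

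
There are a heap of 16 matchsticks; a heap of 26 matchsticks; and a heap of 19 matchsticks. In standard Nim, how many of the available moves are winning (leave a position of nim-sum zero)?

Bitwise XOR of the heap sizes:
  10000  (16)
  11010  (26)
  10011  (19)
  -----
  11001  (25)
The overall nim-sum is X = 25. A heap of size p has a winning move iff p XOR X < p (reduce it to p XOR X).
  16: 16 XOR 25 = 9 < 16 — winning move (to 9).
  26: 26 XOR 25 = 3 < 26 — winning move (to 3).
  19: 19 XOR 25 = 10 < 19 — winning move (to 10).
That gives 3 winning moves.

3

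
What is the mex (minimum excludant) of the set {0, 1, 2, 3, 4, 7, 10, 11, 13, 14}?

The values 0, 1, 2, 3, 4 are all present; 5 is the first non-negative integer missing from the set.

5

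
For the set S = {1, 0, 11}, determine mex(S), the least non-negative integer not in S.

The values 0, 1 are all present; 2 is the first non-negative integer missing from the set.

2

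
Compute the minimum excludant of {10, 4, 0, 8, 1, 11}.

The values 0, 1 are all present; 2 is the first non-negative integer missing from the set.

2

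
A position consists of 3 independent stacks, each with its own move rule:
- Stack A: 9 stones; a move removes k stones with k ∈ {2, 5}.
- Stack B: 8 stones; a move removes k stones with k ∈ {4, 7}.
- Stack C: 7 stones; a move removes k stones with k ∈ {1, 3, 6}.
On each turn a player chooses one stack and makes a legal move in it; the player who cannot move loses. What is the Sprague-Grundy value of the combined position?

For stack A, compute g(0), g(1), … with moves {2, 5}:
k:     0  1  2  3  4  5  6  7  8  9
g(k):  0  0  1  1  0  2  1  0  0  1
So g(9) = 1.
Grundy values for stack B (subtraction set {4, 7}):
k:     0  1  2  3  4  5  6  7  8
g(k):  0  0  0  0  1  1  1  1  2
So g(8) = 2.
Build the Grundy sequence for stack C with g(k) = mex{g(k−s) : s ∈ {1, 3, 6}, s ≤ k}:
g(0) = mex{} = 0
g(1) = mex{0} = 1
g(2) = mex{1} = 0
g(3) = mex{0} = 1
g(4) = mex{1} = 0
g(5) = mex{0} = 1
g(6) = mex{0,1} = 2
g(7) = mex{0,1,2} = 3
So g(7) = 3.
By the Sprague-Grundy theorem, the Grundy value of a sum of independent games is the XOR of the component values.
Combined value = 1 XOR 2 XOR 3 = 0.

0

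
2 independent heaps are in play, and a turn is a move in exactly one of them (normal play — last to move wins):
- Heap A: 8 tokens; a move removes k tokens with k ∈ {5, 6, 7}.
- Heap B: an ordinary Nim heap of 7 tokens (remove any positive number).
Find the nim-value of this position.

Grundy values for heap A (subtraction set {5, 6, 7}):
g(0) = mex{} = 0
g(1) = mex{} = 0
g(2) = mex{} = 0
g(3) = mex{} = 0
g(4) = mex{} = 0
g(5) = mex{0} = 1
g(6) = mex{0} = 1
g(7) = mex{0} = 1
g(8) = mex{0} = 1
So g(8) = 1.
Heap B is a plain Nim heap of size 7, so its Grundy value is 7.
By the Sprague-Grundy theorem, the Grundy value of a sum of independent games is the XOR of the component values.
Combined value = 1 XOR 7 = 6.

6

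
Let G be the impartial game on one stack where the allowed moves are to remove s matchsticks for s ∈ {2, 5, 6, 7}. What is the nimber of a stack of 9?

Build the Grundy sequence with g(k) = mex{g(k−s) : s ∈ {2, 5, 6, 7}, s ≤ k}:
k:     0  1  2  3  4  5  6  7  8  9
g(k):  0  0  1  1  0  2  1  3  2  2
So g(9) = 2.

2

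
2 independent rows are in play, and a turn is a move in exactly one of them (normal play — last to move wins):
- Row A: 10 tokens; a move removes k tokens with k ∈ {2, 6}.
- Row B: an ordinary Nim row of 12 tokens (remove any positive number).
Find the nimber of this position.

13

Grundy values for row A (subtraction set {2, 6}):
k:     0  1  2  3  4  5  6  7  8  9 10
g(k):  0  0  1  1  0  0  1  1  0  0  1
So g(10) = 1.
Row B is a plain Nim row of size 12, so its Grundy value is 12.
By the Sprague-Grundy theorem, the Grundy value of a sum of independent games is the XOR of the component values.
Combined value = 1 XOR 12 = 13.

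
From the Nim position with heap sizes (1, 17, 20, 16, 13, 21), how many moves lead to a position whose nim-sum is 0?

1

Bitwise XOR of the heap sizes:
  00001  (1)
  10001  (17)
  10100  (20)
  10000  (16)
  01101  (13)
  10101  (21)
  -----
  01100  (12)
The overall nim-sum is X = 12. A heap of size p has a winning move iff p XOR X < p (reduce it to p XOR X).
  1: 1 XOR 12 = 13 ≥ 1 — no move.
  17: 17 XOR 12 = 29 ≥ 17 — no move.
  20: 20 XOR 12 = 24 ≥ 20 — no move.
  16: 16 XOR 12 = 28 ≥ 16 — no move.
  13: 13 XOR 12 = 1 < 13 — winning move (to 1).
  21: 21 XOR 12 = 25 ≥ 21 — no move.
That gives 1 winning move.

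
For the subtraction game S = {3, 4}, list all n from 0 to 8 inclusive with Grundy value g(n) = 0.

0, 1, 2, 7, 8

Compute g(0), g(1), … for moves {3, 4}:
k:     0  1  2  3  4  5  6  7  8
g(k):  0  0  0  1  1  1  2  0  0
The P-positions (g = 0) in 0..8 are 0, 1, 2, 7, 8.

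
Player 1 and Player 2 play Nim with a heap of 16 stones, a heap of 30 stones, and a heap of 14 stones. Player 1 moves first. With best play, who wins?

Player 2 wins

Compute the nim-sum pairwise:
16 ⊕ 30 = 14
14 ⊕ 14 = 0
The nim-sum is 0, so this is a P-position: the player to move is in a losing position under optimal play; Player 1 is about to move from it and so loses — Player 2 wins.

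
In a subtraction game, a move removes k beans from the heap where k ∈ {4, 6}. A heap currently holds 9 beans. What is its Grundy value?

2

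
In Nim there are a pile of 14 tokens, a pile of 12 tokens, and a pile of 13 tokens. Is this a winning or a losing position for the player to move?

Write each in binary and XOR column by column:
  1110  (14)
  1100  (12)
  1101  (13)
  ----
  1111  (15)
The nim-sum is 15 ≠ 0, so this is an N-position: the player to move can win.

Winning position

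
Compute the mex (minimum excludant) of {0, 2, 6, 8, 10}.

0 is in the set but 1 is not, so the mex is 1.

1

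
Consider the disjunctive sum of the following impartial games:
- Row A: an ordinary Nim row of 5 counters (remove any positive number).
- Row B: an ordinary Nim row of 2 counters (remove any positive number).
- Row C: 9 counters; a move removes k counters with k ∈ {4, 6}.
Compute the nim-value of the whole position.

5

Row A is a plain Nim row of size 5, so its Grundy value is 5.
Row B is a plain Nim row of size 2, so its Grundy value is 2.
For row C, compute g(0), g(1), … with moves {4, 6}:
k:     0  1  2  3  4  5  6  7  8  9
g(k):  0  0  0  0  1  1  1  1  2  2
So g(9) = 2.
The value of a disjunctive sum is the nim-sum of the parts.
Combined value = 5 XOR 2 XOR 2 = 5.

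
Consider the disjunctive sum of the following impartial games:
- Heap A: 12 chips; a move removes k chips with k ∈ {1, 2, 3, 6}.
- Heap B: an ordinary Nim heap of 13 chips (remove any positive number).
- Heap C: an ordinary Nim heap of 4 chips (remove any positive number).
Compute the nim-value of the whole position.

Build the Grundy sequence for heap A with g(k) = mex{g(k−s) : s ∈ {1, 2, 3, 6}, s ≤ k}:
k:     0  1  2  3  4  5  6  7  8  9 10 11 12
g(k):  0  1  2  3  0  1  2  3  0  1  2  3  0
So g(12) = 0.
Heap B is a plain Nim heap of size 13, so its Grundy value is 13.
Heap C is a plain Nim heap of size 4, so its Grundy value is 4.
By the Sprague-Grundy theorem, the Grundy value of a sum of independent games is the XOR of the component values.
Combined value = 0 XOR 13 XOR 4 = 9.

9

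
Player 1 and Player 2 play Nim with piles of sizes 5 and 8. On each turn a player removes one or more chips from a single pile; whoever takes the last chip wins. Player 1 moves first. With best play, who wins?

Player 1 wins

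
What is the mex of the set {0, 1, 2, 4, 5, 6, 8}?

3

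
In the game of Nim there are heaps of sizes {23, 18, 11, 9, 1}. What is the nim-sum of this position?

6

Compute the nim-sum pairwise:
23 ⊕ 18 = 5
5 ⊕ 11 = 14
14 ⊕ 9 = 7
7 ⊕ 1 = 6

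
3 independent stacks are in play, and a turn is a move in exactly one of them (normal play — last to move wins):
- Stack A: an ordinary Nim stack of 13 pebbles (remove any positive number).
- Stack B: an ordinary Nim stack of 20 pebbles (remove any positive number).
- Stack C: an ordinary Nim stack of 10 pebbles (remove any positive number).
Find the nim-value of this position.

19

Stack A is a plain Nim stack of size 13, so its Grundy value is 13.
Stack B is a plain Nim stack of size 20, so its Grundy value is 20.
Stack C is a plain Nim stack of size 10, so its Grundy value is 10.
By the Sprague-Grundy theorem, the Grundy value of a sum of independent games is the XOR of the component values.
Combined value = 13 XOR 20 XOR 10 = 19.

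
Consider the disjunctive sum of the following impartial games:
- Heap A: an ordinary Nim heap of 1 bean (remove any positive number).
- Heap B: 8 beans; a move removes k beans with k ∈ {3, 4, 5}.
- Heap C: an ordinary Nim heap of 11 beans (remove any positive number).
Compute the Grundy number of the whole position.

10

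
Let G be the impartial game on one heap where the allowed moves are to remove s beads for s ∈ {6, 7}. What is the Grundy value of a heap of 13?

Build the Grundy sequence with g(k) = mex{g(k−s) : s ∈ {6, 7}, s ≤ k}:
g(0) = mex{} = 0
g(1) = mex{} = 0
g(2) = mex{} = 0
g(3) = mex{} = 0
g(4) = mex{} = 0
g(5) = mex{} = 0
g(6) = mex{0} = 1
g(7) = mex{0} = 1
g(8) = mex{0} = 1
g(9) = mex{0} = 1
g(10) = mex{0} = 1
g(11) = mex{0} = 1
g(12) = mex{0,1} = 2
g(13) = mex{1} = 0
So g(13) = 0.

0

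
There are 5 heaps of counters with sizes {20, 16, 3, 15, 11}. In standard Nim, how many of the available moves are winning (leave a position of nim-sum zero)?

Bitwise XOR of the heap sizes:
  10100  (20)
  10000  (16)
  00011  (3)
  01111  (15)
  01011  (11)
  -----
  00011  (3)
The overall nim-sum is X = 3. A heap of size p has a winning move iff p XOR X < p (reduce it to p XOR X).
  20: 20 XOR 3 = 23 ≥ 20 — no move.
  16: 16 XOR 3 = 19 ≥ 16 — no move.
  3: 3 XOR 3 = 0 < 3 — winning move (to 0).
  15: 15 XOR 3 = 12 < 15 — winning move (to 12).
  11: 11 XOR 3 = 8 < 11 — winning move (to 8).
That gives 3 winning moves.

3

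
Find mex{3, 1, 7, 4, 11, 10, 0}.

2

The values 0, 1 are all present; 2 is the first non-negative integer missing from the set.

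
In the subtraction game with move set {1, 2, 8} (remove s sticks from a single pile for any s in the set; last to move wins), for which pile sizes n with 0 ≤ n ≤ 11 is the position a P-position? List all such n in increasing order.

Build the Grundy sequence with g(k) = mex{g(k−s) : s ∈ {1, 2, 8}, s ≤ k}:
g(0) = mex{} = 0
g(1) = mex{0} = 1
g(2) = mex{0,1} = 2
g(3) = mex{1,2} = 0
g(4) = mex{0,2} = 1
g(5) = mex{0,1} = 2
g(6) = mex{1,2} = 0
g(7) = mex{0,2} = 1
g(8) = mex{0,1} = 2
g(9) = mex{1,2} = 0
g(10) = mex{0,2} = 1
g(11) = mex{0,1} = 2
The P-positions (g = 0) in 0..11 are 0, 3, 6, 9.

0, 3, 6, 9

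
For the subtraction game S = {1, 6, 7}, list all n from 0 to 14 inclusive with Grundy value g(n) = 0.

0, 2, 4, 12, 14

Compute g(0), g(1), … for moves {1, 6, 7}:
g(0) = mex{} = 0
g(1) = mex{0} = 1
g(2) = mex{1} = 0
g(3) = mex{0} = 1
g(4) = mex{1} = 0
g(5) = mex{0} = 1
g(6) = mex{0,1} = 2
g(7) = mex{0,1,2} = 3
g(8) = mex{0,1,3} = 2
g(9) = mex{0,1,2} = 3
g(10) = mex{0,1,3} = 2
g(11) = mex{0,1,2} = 3
g(12) = mex{1,2,3} = 0
g(13) = mex{0,2,3} = 1
g(14) = mex{1,2,3} = 0
The P-positions (g = 0) in 0..14 are 0, 2, 4, 12, 14.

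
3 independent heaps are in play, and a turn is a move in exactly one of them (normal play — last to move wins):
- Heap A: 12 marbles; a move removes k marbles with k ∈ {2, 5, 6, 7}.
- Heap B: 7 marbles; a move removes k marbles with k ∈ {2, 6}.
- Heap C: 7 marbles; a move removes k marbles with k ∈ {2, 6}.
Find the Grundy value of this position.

Grundy values for heap A (subtraction set {2, 5, 6, 7}):
k:     0  1  2  3  4  5  6  7  8  9 10 11 12
g(k):  0  0  1  1  0  2  1  3  2  2  3  3  0
So g(12) = 0.
Grundy values for heap B (subtraction set {2, 6}):
g(0) = mex{} = 0
g(1) = mex{} = 0
g(2) = mex{0} = 1
g(3) = mex{0} = 1
g(4) = mex{1} = 0
g(5) = mex{1} = 0
g(6) = mex{0} = 1
g(7) = mex{0} = 1
So g(7) = 1.
Grundy values for heap C (subtraction set {2, 6}):
g(0) = mex{} = 0
g(1) = mex{} = 0
g(2) = mex{0} = 1
g(3) = mex{0} = 1
g(4) = mex{1} = 0
g(5) = mex{1} = 0
g(6) = mex{0} = 1
g(7) = mex{0} = 1
So g(7) = 1.
By the Sprague-Grundy theorem, the Grundy value of a sum of independent games is the XOR of the component values.
Combined value = 0 XOR 1 XOR 1 = 0.

0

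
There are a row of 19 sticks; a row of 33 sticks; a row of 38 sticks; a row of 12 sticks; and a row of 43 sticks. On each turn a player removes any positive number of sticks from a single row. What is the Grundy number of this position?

Nim-sum: 19 ⊕ 33 ⊕ 38 ⊕ 12 ⊕ 43 = 51.

51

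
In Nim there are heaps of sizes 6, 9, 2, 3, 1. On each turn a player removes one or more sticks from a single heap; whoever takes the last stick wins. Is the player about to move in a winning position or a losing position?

Write each in binary and XOR column by column:
  0110  (6)
  1001  (9)
  0010  (2)
  0011  (3)
  0001  (1)
  ----
  1111  (15)
The nim-sum is 15 ≠ 0, so this is an N-position: the player to move can win.

Winning position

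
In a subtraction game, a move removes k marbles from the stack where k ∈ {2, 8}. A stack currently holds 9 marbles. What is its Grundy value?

Grundy values for subtraction set {2, 8}:
g(0) = mex{} = 0
g(1) = mex{} = 0
g(2) = mex{0} = 1
g(3) = mex{0} = 1
g(4) = mex{1} = 0
g(5) = mex{1} = 0
g(6) = mex{0} = 1
g(7) = mex{0} = 1
g(8) = mex{0,1} = 2
g(9) = mex{0,1} = 2
So g(9) = 2.

2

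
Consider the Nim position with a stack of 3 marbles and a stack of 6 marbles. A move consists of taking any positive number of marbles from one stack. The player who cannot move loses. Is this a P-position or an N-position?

N-position

Compute the nim-sum pairwise:
3 ⊕ 6 = 5
The nim-sum is 5 ≠ 0, so this is an N-position: the player to move can win.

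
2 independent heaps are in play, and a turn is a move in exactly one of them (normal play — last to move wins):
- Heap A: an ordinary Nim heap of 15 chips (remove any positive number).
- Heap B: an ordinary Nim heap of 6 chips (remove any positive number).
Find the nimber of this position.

9

Heap A is a plain Nim heap of size 15, so its Grundy value is 15.
Heap B is a plain Nim heap of size 6, so its Grundy value is 6.
The value of a disjunctive sum is the nim-sum of the parts.
Combined value = 15 ⊕ 6 = 9.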